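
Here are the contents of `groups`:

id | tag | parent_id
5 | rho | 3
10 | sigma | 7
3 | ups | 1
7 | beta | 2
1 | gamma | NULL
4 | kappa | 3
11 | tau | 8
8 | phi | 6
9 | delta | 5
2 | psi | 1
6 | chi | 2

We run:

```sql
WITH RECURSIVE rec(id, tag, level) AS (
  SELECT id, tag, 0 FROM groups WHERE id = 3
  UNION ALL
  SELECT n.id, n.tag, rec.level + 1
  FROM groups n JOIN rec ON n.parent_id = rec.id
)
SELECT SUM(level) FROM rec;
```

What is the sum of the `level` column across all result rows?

Base: id=3 (ups) at level 0.
Iteration 1: rows with parent_id in {3} -> kappa (id 4, level 1), rho (id 5, level 1).
Iteration 2: rows with parent_id in {4,5} -> delta (id 9, level 2).
Iteration 3: no rows with parent_id in {9}; recursion stops.
SUM(level) = 0 + 1 + 1 + 2 = 4.

4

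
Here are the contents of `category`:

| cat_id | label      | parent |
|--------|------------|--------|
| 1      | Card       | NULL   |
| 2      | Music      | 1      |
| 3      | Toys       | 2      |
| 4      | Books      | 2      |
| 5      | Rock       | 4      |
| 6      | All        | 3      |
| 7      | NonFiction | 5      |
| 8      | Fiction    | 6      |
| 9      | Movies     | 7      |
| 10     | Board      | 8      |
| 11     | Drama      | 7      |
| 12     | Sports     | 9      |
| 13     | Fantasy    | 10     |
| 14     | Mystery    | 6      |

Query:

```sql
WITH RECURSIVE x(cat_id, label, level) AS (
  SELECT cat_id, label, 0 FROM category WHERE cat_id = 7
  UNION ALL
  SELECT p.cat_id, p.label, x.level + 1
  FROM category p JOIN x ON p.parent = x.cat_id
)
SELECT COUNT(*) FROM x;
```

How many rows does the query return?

4

Base: cat_id=7 (NonFiction) at level 0.
Iteration 1: rows with parent in {7} -> Movies (id 9, level 1), Drama (id 11, level 1).
Iteration 2: rows with parent in {9,11} -> Sports (id 12, level 2).
Iteration 3: no rows with parent in {12}; recursion stops.
Total rows emitted: 4.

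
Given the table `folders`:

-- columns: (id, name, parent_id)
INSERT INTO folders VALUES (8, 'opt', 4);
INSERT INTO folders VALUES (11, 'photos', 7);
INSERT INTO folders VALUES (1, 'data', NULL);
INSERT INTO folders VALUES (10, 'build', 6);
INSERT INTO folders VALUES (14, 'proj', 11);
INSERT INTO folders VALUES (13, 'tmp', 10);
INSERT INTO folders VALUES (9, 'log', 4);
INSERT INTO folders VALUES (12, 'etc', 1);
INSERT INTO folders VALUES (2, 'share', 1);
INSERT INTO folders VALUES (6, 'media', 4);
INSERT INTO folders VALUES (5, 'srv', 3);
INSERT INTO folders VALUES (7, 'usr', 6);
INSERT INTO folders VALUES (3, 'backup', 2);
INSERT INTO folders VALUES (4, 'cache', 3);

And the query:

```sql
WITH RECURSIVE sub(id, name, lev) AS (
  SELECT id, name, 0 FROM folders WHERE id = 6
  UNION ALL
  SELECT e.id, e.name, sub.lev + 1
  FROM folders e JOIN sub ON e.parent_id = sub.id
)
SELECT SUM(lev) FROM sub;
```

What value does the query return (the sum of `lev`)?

Base: id=6 (media) at lev 0.
Iteration 1: rows with parent_id in {6} -> usr (id 7, lev 1), build (id 10, lev 1).
Iteration 2: rows with parent_id in {7,10} -> photos (id 11, lev 2), tmp (id 13, lev 2).
Iteration 3: rows with parent_id in {11,13} -> proj (id 14, lev 3).
Iteration 4: no rows with parent_id in {14}; recursion stops.
SUM(lev) = 0 + 1 + 1 + 2 + 2 + 3 = 9.

9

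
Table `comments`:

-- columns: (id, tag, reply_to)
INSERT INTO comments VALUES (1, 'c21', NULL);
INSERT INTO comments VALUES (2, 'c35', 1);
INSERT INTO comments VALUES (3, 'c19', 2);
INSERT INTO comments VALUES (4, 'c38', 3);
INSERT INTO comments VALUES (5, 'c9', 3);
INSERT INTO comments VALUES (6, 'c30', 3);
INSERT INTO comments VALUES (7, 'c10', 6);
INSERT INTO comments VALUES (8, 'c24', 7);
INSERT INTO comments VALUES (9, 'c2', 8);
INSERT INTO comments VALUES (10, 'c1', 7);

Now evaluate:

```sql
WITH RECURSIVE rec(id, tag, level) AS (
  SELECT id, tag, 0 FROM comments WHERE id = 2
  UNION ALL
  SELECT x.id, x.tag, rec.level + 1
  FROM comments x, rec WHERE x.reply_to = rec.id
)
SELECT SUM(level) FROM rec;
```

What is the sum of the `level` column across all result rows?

23

Base: id=2 (c35) at level 0.
Iteration 1: rows with reply_to in {2} -> c19 (id 3, level 1).
Iteration 2: rows with reply_to in {3} -> c38 (id 4, level 2), c9 (id 5, level 2), c30 (id 6, level 2).
Iteration 3: rows with reply_to in {4,5,6} -> c10 (id 7, level 3).
Iteration 4: rows with reply_to in {7} -> c24 (id 8, level 4), c1 (id 10, level 4).
Iteration 5: rows with reply_to in {8,10} -> c2 (id 9, level 5).
Iteration 6: no rows with reply_to in {9}; recursion stops.
SUM(level) = 0 + 1 + 2 + 2 + 2 + 3 + 4 + 4 + 5 = 23.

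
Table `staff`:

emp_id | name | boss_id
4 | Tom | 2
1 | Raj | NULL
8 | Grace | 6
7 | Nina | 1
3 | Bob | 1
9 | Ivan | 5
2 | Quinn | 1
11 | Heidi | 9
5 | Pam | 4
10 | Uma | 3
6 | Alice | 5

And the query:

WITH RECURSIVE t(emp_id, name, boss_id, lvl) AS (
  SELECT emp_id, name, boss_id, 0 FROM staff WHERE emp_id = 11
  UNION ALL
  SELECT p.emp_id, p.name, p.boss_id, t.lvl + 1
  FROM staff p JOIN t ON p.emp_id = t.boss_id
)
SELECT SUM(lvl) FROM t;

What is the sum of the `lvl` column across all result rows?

Base: emp_id=11 (Heidi), boss_id=9, lvl 0.
Iteration 1: join on emp_id=9 -> Ivan (id 9, boss_id=5, lvl 1).
Iteration 2: join on emp_id=5 -> Pam (id 5, boss_id=4, lvl 2).
Iteration 3: join on emp_id=4 -> Tom (id 4, boss_id=2, lvl 3).
Iteration 4: join on emp_id=2 -> Quinn (id 2, boss_id=1, lvl 4).
Iteration 5: join on emp_id=1 -> Raj (id 1, boss_id=NULL, lvl 5).
Iteration 6: boss_id is NULL; no match; recursion stops.
SUM(lvl) = 0 + 1 + 2 + 3 + 4 + 5 = 15.

15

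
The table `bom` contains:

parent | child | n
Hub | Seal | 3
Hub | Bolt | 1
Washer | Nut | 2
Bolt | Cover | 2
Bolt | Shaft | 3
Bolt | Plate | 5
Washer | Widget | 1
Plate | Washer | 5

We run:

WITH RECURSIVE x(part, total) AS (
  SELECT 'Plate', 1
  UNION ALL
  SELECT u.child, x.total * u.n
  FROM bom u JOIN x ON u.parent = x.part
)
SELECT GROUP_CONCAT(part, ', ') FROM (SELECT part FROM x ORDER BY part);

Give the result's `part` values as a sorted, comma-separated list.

Base: (Plate, total=1).
Iteration 1: components of {Plate} -> Washer = 1*5 = 5.
Iteration 2: components of {Washer} -> Nut = 5*2 = 10, Widget = 5*1 = 5.
Iteration 3: no further components; recursion stops.

Nut, Plate, Washer, Widget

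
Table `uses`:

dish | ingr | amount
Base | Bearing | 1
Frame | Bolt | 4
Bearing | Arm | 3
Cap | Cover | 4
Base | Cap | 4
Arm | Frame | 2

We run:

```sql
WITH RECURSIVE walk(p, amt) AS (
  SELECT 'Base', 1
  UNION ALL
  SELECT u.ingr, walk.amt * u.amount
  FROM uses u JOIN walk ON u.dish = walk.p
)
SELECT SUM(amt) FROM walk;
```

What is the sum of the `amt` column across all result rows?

Base: (Base, amt=1).
Iteration 1: components of {Base} -> Bearing = 1*1 = 1, Cap = 1*4 = 4.
Iteration 2: components of {Bearing,Cap} -> Arm = 1*3 = 3, Cover = 4*4 = 16.
Iteration 3: components of {Arm,Cover} -> Frame = 3*2 = 6.
Iteration 4: components of {Frame} -> Bolt = 6*4 = 24.
Iteration 5: no further components; recursion stops.
SUM(amt) = 1 + 1 + 4 + 3 + 16 + 6 + 24 = 55.

55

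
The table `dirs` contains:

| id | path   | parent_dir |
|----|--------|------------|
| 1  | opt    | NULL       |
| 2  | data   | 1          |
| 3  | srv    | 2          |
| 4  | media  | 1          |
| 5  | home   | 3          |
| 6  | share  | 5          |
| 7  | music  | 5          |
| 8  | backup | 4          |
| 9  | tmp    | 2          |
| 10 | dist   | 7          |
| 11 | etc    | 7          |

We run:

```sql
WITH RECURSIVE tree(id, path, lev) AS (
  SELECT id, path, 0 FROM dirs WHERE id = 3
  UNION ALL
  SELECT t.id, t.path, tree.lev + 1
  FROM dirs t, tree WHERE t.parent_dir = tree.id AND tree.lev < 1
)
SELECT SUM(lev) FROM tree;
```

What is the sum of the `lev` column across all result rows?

1

Base: id=3 (srv) at lev 0.
Iteration 1: rows with parent_dir in {3} -> home (id 5, lev 1).
Iteration 2: lev < 1 fails for all current rows; recursion stops.
SUM(lev) = 0 + 1 = 1.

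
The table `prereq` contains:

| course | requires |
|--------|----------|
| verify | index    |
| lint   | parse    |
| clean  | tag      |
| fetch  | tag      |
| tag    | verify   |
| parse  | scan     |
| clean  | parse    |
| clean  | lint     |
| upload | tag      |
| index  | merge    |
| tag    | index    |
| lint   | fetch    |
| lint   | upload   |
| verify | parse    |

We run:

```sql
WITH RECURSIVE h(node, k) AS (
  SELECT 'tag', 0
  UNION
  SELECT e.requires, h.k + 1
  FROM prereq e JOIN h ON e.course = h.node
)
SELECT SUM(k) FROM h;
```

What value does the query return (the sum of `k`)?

Base: (tag, k=0).
Iteration 1: edges from {tag} -> (index, k=1), (verify, k=1).
Iteration 2: edges from {index,verify} -> (index, k=2), (merge, k=2), (parse, k=2).
Iteration 3: edges from {index,merge,parse} -> (merge, k=3), (scan, k=3).
Iteration 4: no outgoing edges from {merge,scan}; recursion stops.
SUM(k) = 0 + 1 + 1 + 2 + 2 + 2 + 3 + 3 = 14.

14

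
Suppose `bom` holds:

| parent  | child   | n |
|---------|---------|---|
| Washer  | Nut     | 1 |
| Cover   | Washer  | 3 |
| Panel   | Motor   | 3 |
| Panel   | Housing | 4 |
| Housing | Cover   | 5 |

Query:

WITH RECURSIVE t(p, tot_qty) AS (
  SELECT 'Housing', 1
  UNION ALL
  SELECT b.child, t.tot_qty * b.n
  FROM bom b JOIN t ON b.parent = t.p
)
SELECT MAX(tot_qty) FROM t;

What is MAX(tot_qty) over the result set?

15

Base: (Housing, tot_qty=1).
Iteration 1: components of {Housing} -> Cover = 1*5 = 5.
Iteration 2: components of {Cover} -> Washer = 5*3 = 15.
Iteration 3: components of {Washer} -> Nut = 15*1 = 15.
Iteration 4: no further components; recursion stops.
tot_qty values: 1, 5, 15, 15; the maximum is 15.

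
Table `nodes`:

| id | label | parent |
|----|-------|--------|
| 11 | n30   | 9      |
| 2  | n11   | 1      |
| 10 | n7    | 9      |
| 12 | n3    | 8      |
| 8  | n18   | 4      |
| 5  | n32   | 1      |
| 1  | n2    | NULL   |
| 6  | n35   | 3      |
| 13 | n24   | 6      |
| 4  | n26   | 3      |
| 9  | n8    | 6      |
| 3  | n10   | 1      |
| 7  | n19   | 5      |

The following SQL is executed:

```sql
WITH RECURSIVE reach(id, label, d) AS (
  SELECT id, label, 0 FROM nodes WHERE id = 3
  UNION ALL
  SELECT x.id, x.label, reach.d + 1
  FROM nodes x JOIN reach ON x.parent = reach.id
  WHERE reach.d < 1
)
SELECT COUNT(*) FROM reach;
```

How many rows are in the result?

3

Base: id=3 (n10) at d 0.
Iteration 1: rows with parent in {3} -> n26 (id 4, d 1), n35 (id 6, d 1).
Iteration 2: d < 1 fails for all current rows; recursion stops.
Total rows emitted: 3.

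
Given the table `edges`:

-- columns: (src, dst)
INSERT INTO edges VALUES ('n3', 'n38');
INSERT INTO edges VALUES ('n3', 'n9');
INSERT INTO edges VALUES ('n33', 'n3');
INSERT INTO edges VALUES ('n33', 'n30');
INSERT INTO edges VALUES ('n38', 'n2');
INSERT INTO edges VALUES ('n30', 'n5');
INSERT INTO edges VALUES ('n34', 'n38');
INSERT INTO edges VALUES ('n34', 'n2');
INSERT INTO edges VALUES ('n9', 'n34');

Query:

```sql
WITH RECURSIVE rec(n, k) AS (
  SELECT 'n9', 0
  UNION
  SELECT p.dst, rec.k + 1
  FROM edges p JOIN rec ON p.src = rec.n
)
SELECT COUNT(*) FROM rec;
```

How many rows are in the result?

5

Base: (n9, k=0).
Iteration 1: edges from {n9} -> (n34, k=1).
Iteration 2: edges from {n34} -> (n2, k=2), (n38, k=2).
Iteration 3: edges from {n2,n38} -> (n2, k=3).
Iteration 4: no outgoing edges from {n2}; recursion stops.
Total rows emitted: 5.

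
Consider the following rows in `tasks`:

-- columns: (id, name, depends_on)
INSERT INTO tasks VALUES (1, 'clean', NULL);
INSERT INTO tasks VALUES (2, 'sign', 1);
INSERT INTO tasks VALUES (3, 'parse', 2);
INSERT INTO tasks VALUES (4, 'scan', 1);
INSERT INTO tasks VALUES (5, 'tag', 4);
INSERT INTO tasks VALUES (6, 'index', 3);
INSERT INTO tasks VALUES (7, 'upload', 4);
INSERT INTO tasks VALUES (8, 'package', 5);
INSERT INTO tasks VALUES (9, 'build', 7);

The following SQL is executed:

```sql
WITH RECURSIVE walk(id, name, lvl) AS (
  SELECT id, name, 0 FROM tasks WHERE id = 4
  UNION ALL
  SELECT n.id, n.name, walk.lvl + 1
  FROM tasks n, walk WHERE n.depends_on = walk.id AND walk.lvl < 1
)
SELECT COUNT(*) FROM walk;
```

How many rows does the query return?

Base: id=4 (scan) at lvl 0.
Iteration 1: rows with depends_on in {4} -> tag (id 5, lvl 1), upload (id 7, lvl 1).
Iteration 2: lvl < 1 fails for all current rows; recursion stops.
Total rows emitted: 3.

3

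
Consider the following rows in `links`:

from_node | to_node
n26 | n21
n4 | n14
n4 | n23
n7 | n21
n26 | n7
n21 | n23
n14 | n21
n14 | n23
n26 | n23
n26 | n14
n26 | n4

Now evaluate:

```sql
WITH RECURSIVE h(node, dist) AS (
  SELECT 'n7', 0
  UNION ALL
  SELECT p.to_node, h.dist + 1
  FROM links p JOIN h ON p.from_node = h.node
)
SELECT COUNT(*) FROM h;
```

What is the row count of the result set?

Base: (n7, dist=0).
Iteration 1: edges from {n7} -> (n21, dist=1).
Iteration 2: edges from {n21} -> (n23, dist=2).
Iteration 3: no outgoing edges from {n23}; recursion stops.
Total rows emitted: 3.

3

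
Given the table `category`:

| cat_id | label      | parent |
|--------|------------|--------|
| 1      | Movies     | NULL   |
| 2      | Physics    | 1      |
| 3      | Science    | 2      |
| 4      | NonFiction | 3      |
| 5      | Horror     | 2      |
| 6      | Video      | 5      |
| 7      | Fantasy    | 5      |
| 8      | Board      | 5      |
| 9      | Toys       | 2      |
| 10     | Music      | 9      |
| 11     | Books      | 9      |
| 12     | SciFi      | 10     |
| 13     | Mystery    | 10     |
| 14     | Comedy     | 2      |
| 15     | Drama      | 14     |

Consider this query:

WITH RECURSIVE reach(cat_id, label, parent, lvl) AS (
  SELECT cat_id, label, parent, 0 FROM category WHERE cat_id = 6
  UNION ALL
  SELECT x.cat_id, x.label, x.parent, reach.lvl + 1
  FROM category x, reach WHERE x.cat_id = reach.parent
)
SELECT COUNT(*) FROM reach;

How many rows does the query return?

Base: cat_id=6 (Video), parent=5, lvl 0.
Iteration 1: join on cat_id=5 -> Horror (id 5, parent=2, lvl 1).
Iteration 2: join on cat_id=2 -> Physics (id 2, parent=1, lvl 2).
Iteration 3: join on cat_id=1 -> Movies (id 1, parent=NULL, lvl 3).
Iteration 4: parent is NULL; no match; recursion stops.
Total rows emitted: 4.

4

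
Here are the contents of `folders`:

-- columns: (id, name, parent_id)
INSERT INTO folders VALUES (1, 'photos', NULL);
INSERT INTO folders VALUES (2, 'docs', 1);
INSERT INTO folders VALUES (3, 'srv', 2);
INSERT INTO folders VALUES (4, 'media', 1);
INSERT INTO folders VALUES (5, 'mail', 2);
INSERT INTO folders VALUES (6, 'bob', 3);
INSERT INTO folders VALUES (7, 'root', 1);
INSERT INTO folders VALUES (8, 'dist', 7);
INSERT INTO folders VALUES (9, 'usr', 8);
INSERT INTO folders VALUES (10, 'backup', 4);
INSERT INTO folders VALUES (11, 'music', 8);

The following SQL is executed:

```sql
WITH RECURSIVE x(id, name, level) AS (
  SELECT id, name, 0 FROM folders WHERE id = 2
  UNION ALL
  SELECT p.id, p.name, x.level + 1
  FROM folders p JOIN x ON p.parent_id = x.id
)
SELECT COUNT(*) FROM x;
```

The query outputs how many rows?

4

Base: id=2 (docs) at level 0.
Iteration 1: rows with parent_id in {2} -> srv (id 3, level 1), mail (id 5, level 1).
Iteration 2: rows with parent_id in {3,5} -> bob (id 6, level 2).
Iteration 3: no rows with parent_id in {6}; recursion stops.
Total rows emitted: 4.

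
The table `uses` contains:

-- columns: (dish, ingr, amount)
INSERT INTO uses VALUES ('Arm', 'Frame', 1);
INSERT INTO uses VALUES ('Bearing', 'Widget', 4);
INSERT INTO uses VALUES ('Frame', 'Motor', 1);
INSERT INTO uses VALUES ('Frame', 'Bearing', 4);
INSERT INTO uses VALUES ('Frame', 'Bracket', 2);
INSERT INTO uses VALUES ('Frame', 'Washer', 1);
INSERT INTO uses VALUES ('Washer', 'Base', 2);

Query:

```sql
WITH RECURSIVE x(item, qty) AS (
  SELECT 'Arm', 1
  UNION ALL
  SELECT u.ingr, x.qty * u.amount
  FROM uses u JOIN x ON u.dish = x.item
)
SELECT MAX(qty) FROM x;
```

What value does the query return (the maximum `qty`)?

Base: (Arm, qty=1).
Iteration 1: components of {Arm} -> Frame = 1*1 = 1.
Iteration 2: components of {Frame} -> Bearing = 1*4 = 4, Bracket = 1*2 = 2, Motor = 1*1 = 1, Washer = 1*1 = 1.
Iteration 3: components of {Bearing,Bracket,Motor,Washer} -> Base = 1*2 = 2, Widget = 4*4 = 16.
Iteration 4: no further components; recursion stops.
qty values: 1, 1, 1, 4, 1, 2, 16, 2; the maximum is 16.

16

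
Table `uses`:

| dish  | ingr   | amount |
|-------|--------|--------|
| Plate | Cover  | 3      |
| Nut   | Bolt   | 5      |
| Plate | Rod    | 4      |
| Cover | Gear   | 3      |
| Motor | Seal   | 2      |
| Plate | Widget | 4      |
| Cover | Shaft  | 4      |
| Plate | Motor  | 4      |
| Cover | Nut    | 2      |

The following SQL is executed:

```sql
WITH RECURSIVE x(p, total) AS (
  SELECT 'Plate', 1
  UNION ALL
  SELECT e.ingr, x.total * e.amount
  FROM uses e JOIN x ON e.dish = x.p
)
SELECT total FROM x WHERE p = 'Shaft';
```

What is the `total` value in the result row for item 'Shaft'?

12

Base: (Plate, total=1).
Iteration 1: components of {Plate} -> Cover = 1*3 = 3, Motor = 1*4 = 4, Rod = 1*4 = 4, Widget = 1*4 = 4.
Iteration 2: components of {Cover,Motor,Rod,Widget} -> Gear = 3*3 = 9, Nut = 3*2 = 6, Seal = 4*2 = 8, Shaft = 3*4 = 12.
Iteration 3: components of {Gear,Nut,Seal,Shaft} -> Bolt = 6*5 = 30.
Iteration 4: no further components; recursion stops.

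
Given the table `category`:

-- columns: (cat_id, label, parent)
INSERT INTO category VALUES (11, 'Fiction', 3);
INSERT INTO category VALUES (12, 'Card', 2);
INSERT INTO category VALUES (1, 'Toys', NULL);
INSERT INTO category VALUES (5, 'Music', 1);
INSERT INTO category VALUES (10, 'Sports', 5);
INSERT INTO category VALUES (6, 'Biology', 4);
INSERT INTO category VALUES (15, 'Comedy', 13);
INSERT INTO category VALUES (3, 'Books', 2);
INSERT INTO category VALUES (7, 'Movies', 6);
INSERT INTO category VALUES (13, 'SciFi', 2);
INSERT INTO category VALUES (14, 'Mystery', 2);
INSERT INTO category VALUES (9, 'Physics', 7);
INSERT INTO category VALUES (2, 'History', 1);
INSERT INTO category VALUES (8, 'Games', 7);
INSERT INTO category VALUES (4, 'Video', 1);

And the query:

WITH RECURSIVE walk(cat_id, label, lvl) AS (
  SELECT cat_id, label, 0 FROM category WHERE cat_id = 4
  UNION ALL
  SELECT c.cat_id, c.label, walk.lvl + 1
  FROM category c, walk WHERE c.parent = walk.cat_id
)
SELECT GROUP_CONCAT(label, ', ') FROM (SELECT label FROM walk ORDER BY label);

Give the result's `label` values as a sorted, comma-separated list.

Biology, Games, Movies, Physics, Video

Base: cat_id=4 (Video) at lvl 0.
Iteration 1: rows with parent in {4} -> Biology (id 6, lvl 1).
Iteration 2: rows with parent in {6} -> Movies (id 7, lvl 2).
Iteration 3: rows with parent in {7} -> Games (id 8, lvl 3), Physics (id 9, lvl 3).
Iteration 4: no rows with parent in {8,9}; recursion stops.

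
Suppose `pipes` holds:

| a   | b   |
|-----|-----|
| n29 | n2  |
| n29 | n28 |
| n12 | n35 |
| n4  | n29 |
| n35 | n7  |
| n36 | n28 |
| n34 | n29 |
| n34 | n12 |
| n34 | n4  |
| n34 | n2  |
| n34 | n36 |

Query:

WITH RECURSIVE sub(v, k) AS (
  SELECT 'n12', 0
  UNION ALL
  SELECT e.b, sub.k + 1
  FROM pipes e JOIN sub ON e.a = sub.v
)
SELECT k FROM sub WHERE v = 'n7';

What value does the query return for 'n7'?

2

Base: (n12, k=0).
Iteration 1: edges from {n12} -> (n35, k=1).
Iteration 2: edges from {n35} -> (n7, k=2).
Iteration 3: no outgoing edges from {n7}; recursion stops.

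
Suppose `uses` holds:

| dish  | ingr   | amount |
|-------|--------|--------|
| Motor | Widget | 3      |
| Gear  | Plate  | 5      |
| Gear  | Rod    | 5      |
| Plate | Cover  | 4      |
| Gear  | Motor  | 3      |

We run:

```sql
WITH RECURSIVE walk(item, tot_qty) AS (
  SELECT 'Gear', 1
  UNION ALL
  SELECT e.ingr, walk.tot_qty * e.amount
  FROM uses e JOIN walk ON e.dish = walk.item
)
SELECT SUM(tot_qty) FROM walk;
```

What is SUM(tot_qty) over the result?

43

Base: (Gear, tot_qty=1).
Iteration 1: components of {Gear} -> Motor = 1*3 = 3, Plate = 1*5 = 5, Rod = 1*5 = 5.
Iteration 2: components of {Motor,Plate,Rod} -> Cover = 5*4 = 20, Widget = 3*3 = 9.
Iteration 3: no further components; recursion stops.
SUM(tot_qty) = 1 + 5 + 5 + 3 + 20 + 9 = 43.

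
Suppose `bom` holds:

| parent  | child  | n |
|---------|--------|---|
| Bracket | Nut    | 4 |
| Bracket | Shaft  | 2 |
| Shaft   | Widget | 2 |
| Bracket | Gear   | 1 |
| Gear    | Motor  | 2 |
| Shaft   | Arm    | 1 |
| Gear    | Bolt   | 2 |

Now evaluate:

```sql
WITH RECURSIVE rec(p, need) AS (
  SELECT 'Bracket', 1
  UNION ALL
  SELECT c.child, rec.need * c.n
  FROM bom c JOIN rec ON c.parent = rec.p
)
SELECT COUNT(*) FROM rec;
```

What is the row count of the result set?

8

Base: (Bracket, need=1).
Iteration 1: components of {Bracket} -> Gear = 1*1 = 1, Nut = 1*4 = 4, Shaft = 1*2 = 2.
Iteration 2: components of {Gear,Nut,Shaft} -> Arm = 2*1 = 2, Bolt = 1*2 = 2, Motor = 1*2 = 2, Widget = 2*2 = 4.
Iteration 3: no further components; recursion stops.
Total rows emitted: 8.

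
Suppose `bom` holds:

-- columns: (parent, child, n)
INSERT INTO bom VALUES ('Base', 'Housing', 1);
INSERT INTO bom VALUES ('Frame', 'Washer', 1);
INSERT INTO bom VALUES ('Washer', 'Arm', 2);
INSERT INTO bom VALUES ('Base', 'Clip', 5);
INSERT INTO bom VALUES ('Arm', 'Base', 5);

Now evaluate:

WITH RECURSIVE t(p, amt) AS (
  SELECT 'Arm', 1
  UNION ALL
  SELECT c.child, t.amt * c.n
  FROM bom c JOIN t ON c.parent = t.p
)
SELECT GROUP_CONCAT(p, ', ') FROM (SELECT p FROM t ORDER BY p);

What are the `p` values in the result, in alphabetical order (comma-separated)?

Arm, Base, Clip, Housing

Base: (Arm, amt=1).
Iteration 1: components of {Arm} -> Base = 1*5 = 5.
Iteration 2: components of {Base} -> Clip = 5*5 = 25, Housing = 5*1 = 5.
Iteration 3: no further components; recursion stops.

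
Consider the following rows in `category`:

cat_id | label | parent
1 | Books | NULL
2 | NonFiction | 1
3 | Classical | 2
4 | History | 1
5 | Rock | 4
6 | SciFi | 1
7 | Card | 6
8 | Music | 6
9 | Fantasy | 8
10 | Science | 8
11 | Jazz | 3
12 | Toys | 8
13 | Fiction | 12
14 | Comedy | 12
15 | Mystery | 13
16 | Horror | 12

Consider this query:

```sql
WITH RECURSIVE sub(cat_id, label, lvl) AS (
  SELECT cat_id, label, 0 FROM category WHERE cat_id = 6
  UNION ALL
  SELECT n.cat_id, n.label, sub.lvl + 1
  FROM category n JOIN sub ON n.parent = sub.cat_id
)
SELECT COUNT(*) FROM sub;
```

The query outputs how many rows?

10

Base: cat_id=6 (SciFi) at lvl 0.
Iteration 1: rows with parent in {6} -> Card (id 7, lvl 1), Music (id 8, lvl 1).
Iteration 2: rows with parent in {7,8} -> Fantasy (id 9, lvl 2), Science (id 10, lvl 2), Toys (id 12, lvl 2).
Iteration 3: rows with parent in {9,10,12} -> Fiction (id 13, lvl 3), Comedy (id 14, lvl 3), Horror (id 16, lvl 3).
Iteration 4: rows with parent in {13,14,16} -> Mystery (id 15, lvl 4).
Iteration 5: no rows with parent in {15}; recursion stops.
Total rows emitted: 10.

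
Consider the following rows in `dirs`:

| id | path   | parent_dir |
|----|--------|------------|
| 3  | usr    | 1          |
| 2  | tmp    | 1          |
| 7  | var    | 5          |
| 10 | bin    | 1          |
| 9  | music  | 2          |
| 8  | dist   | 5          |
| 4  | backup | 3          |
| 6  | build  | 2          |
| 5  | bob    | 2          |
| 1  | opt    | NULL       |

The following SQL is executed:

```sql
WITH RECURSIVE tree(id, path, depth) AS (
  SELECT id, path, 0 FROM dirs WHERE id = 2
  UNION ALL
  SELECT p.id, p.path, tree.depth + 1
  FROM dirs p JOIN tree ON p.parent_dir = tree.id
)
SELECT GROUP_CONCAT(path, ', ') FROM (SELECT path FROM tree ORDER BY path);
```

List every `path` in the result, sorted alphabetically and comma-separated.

bob, build, dist, music, tmp, var

Base: id=2 (tmp) at depth 0.
Iteration 1: rows with parent_dir in {2} -> bob (id 5, depth 1), build (id 6, depth 1), music (id 9, depth 1).
Iteration 2: rows with parent_dir in {5,6,9} -> var (id 7, depth 2), dist (id 8, depth 2).
Iteration 3: no rows with parent_dir in {7,8}; recursion stops.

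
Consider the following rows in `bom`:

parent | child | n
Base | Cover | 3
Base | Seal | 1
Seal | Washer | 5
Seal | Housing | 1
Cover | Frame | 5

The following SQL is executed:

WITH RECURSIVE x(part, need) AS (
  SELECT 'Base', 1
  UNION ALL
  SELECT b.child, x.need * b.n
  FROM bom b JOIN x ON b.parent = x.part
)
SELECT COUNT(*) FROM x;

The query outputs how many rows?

6

Base: (Base, need=1).
Iteration 1: components of {Base} -> Cover = 1*3 = 3, Seal = 1*1 = 1.
Iteration 2: components of {Cover,Seal} -> Frame = 3*5 = 15, Housing = 1*1 = 1, Washer = 1*5 = 5.
Iteration 3: no further components; recursion stops.
Total rows emitted: 6.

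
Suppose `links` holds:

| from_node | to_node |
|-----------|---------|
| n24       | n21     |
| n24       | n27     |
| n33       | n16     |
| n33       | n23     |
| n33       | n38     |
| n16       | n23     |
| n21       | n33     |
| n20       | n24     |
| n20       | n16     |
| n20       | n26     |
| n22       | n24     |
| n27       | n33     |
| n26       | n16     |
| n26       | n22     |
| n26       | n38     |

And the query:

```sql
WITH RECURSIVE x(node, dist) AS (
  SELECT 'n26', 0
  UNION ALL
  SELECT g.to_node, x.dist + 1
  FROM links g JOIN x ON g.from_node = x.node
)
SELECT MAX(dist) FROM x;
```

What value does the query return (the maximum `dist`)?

Base: (n26, dist=0).
Iteration 1: edges from {n26} -> (n16, dist=1), (n22, dist=1), (n38, dist=1).
Iteration 2: edges from {n16,n22,n38} -> (n23, dist=2), (n24, dist=2).
Iteration 3: edges from {n23,n24} -> (n21, dist=3), (n27, dist=3).
Iteration 4: edges from {n21,n27} -> (n33, dist=4) x2. [UNION ALL keeps all 2 new rows, including repeats]
Iteration 5: edges from {n33} -> (n16, dist=5) x2, (n23, dist=5) x2, (n38, dist=5) x2. [UNION ALL keeps all 6 new rows, including repeats]
Iteration 6: edges from {n16,n23,n38} -> (n23, dist=6) x2. [UNION ALL keeps all 2 new rows, including repeats]
Iteration 7: no outgoing edges from {n23}; recursion stops.
dist values: 0, 1, 1, 1, 2, 2, 3, 3, 4, 4, 5, 5, 5, 5, 5, 5, ...; the maximum is 6.

6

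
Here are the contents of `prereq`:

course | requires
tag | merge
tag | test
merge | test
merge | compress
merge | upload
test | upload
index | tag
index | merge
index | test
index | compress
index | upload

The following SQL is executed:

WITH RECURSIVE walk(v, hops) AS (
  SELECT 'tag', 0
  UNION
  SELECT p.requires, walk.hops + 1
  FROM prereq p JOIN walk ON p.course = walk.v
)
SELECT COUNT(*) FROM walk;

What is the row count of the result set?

7

Base: (tag, hops=0).
Iteration 1: edges from {tag} -> (merge, hops=1), (test, hops=1).
Iteration 2: edges from {merge,test} -> (compress, hops=2), (test, hops=2), (upload, hops=2). [UNION drops 1 duplicate row(s)]
Iteration 3: edges from {compress,test,upload} -> (upload, hops=3).
Iteration 4: no outgoing edges from {upload}; recursion stops.
Total rows emitted: 7.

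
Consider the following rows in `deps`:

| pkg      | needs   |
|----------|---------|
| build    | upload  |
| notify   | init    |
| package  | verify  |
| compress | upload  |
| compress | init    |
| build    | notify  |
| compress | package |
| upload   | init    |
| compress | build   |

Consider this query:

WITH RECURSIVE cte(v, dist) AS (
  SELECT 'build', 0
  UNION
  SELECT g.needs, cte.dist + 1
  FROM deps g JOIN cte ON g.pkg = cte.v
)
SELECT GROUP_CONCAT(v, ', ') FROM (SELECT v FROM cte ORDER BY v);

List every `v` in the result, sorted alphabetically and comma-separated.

Base: (build, dist=0).
Iteration 1: edges from {build} -> (notify, dist=1), (upload, dist=1).
Iteration 2: edges from {notify,upload} -> (init, dist=2). [UNION drops 1 duplicate row(s)]
Iteration 3: no outgoing edges from {init}; recursion stops.

build, init, notify, upload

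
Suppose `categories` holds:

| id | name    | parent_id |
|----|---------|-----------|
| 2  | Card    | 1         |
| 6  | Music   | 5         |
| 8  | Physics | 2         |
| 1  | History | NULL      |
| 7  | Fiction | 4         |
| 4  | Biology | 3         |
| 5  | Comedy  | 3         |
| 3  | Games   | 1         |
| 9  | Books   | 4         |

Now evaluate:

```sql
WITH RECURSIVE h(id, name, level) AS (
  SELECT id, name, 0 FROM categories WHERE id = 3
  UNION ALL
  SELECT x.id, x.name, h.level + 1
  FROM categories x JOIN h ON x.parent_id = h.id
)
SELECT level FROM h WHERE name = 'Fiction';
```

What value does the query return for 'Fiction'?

Base: id=3 (Games) at level 0.
Iteration 1: rows with parent_id in {3} -> Biology (id 4, level 1), Comedy (id 5, level 1).
Iteration 2: rows with parent_id in {4,5} -> Music (id 6, level 2), Fiction (id 7, level 2), Books (id 9, level 2).
Iteration 3: no rows with parent_id in {6,7,9}; recursion stops.

2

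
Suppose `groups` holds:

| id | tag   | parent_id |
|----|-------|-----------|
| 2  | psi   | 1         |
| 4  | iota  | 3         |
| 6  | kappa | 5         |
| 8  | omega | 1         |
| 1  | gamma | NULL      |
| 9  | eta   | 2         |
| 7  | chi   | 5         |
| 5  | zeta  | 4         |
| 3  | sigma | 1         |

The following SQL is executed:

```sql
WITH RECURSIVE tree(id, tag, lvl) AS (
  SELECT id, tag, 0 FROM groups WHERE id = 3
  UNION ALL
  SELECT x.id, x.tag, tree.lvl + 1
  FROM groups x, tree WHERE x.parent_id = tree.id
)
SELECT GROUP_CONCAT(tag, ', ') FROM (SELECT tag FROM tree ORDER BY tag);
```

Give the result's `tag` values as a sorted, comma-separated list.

Base: id=3 (sigma) at lvl 0.
Iteration 1: rows with parent_id in {3} -> iota (id 4, lvl 1).
Iteration 2: rows with parent_id in {4} -> zeta (id 5, lvl 2).
Iteration 3: rows with parent_id in {5} -> kappa (id 6, lvl 3), chi (id 7, lvl 3).
Iteration 4: no rows with parent_id in {6,7}; recursion stops.

chi, iota, kappa, sigma, zeta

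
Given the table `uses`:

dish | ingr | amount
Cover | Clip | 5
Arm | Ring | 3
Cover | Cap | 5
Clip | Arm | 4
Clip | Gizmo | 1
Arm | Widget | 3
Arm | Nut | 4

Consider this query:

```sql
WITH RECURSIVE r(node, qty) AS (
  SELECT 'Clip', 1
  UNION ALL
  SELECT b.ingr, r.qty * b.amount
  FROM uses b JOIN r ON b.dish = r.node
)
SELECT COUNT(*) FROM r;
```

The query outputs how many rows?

6

Base: (Clip, qty=1).
Iteration 1: components of {Clip} -> Arm = 1*4 = 4, Gizmo = 1*1 = 1.
Iteration 2: components of {Arm,Gizmo} -> Nut = 4*4 = 16, Ring = 4*3 = 12, Widget = 4*3 = 12.
Iteration 3: no further components; recursion stops.
Total rows emitted: 6.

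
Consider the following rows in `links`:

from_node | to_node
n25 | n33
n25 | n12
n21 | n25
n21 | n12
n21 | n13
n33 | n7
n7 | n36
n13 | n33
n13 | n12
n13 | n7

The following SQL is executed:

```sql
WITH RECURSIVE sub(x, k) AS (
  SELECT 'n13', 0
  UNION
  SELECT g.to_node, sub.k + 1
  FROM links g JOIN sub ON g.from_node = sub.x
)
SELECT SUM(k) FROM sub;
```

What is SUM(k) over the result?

10

Base: (n13, k=0).
Iteration 1: edges from {n13} -> (n12, k=1), (n33, k=1), (n7, k=1).
Iteration 2: edges from {n12,n33,n7} -> (n36, k=2), (n7, k=2).
Iteration 3: edges from {n36,n7} -> (n36, k=3).
Iteration 4: no outgoing edges from {n36}; recursion stops.
SUM(k) = 0 + 1 + 1 + 1 + 2 + 2 + 3 = 10.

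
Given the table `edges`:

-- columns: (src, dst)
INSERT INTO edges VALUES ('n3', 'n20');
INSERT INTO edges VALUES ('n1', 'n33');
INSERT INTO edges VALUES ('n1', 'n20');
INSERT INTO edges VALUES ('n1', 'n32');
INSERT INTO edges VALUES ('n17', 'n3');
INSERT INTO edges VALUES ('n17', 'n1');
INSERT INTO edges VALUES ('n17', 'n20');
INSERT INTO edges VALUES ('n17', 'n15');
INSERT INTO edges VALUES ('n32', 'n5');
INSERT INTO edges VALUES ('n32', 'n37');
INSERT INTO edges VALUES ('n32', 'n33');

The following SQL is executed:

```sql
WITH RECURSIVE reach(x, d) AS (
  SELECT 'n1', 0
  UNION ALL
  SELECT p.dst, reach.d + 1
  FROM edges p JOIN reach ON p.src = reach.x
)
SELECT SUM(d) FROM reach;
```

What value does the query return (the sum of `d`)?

Base: (n1, d=0).
Iteration 1: edges from {n1} -> (n20, d=1), (n32, d=1), (n33, d=1).
Iteration 2: edges from {n20,n32,n33} -> (n33, d=2), (n37, d=2), (n5, d=2).
Iteration 3: no outgoing edges from {n33,n37,n5}; recursion stops.
SUM(d) = 0 + 1 + 1 + 1 + 2 + 2 + 2 = 9.

9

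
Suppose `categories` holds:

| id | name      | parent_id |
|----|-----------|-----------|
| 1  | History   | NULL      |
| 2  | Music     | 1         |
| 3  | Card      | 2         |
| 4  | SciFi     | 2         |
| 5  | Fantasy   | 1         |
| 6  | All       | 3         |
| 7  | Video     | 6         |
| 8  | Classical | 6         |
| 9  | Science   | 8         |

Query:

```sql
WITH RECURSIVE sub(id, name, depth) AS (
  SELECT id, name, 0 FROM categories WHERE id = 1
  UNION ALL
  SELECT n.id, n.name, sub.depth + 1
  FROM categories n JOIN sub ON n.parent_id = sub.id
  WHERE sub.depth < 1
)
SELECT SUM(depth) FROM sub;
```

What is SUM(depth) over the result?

2

Base: id=1 (History) at depth 0.
Iteration 1: rows with parent_id in {1} -> Music (id 2, depth 1), Fantasy (id 5, depth 1).
Iteration 2: depth < 1 fails for all current rows; recursion stops.
SUM(depth) = 0 + 1 + 1 = 2.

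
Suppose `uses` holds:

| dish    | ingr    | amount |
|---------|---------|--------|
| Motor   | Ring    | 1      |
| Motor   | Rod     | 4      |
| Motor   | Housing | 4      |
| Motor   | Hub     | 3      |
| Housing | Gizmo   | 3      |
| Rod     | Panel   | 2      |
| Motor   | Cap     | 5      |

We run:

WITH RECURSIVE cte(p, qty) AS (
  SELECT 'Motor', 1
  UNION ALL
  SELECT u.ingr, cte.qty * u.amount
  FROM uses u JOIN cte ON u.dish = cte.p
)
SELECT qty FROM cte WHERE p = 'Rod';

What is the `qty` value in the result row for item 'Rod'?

Base: (Motor, qty=1).
Iteration 1: components of {Motor} -> Cap = 1*5 = 5, Housing = 1*4 = 4, Hub = 1*3 = 3, Ring = 1*1 = 1, Rod = 1*4 = 4.
Iteration 2: components of {Cap,Housing,Hub,Ring,Rod} -> Gizmo = 4*3 = 12, Panel = 4*2 = 8.
Iteration 3: no further components; recursion stops.

4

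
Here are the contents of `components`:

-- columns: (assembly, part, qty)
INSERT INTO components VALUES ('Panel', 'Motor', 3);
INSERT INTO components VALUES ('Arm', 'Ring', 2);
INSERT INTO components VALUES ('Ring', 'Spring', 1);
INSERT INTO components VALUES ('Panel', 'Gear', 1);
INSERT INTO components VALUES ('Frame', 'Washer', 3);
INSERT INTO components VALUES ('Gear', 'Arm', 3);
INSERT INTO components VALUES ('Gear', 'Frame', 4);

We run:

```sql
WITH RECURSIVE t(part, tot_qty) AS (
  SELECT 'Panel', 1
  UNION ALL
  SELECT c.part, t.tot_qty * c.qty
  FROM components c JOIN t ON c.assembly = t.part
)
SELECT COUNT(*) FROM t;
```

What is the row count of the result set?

Base: (Panel, tot_qty=1).
Iteration 1: components of {Panel} -> Gear = 1*1 = 1, Motor = 1*3 = 3.
Iteration 2: components of {Gear,Motor} -> Arm = 1*3 = 3, Frame = 1*4 = 4.
Iteration 3: components of {Arm,Frame} -> Ring = 3*2 = 6, Washer = 4*3 = 12.
Iteration 4: components of {Ring,Washer} -> Spring = 6*1 = 6.
Iteration 5: no further components; recursion stops.
Total rows emitted: 8.

8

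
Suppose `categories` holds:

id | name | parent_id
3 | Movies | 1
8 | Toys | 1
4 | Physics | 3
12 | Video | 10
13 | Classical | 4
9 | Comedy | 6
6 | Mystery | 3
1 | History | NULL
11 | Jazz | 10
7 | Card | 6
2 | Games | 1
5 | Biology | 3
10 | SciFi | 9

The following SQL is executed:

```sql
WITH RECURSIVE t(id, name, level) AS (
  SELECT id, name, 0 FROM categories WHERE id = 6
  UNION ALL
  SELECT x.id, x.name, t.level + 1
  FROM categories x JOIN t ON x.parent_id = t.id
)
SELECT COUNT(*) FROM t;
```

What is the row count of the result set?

6

Base: id=6 (Mystery) at level 0.
Iteration 1: rows with parent_id in {6} -> Card (id 7, level 1), Comedy (id 9, level 1).
Iteration 2: rows with parent_id in {7,9} -> SciFi (id 10, level 2).
Iteration 3: rows with parent_id in {10} -> Jazz (id 11, level 3), Video (id 12, level 3).
Iteration 4: no rows with parent_id in {11,12}; recursion stops.
Total rows emitted: 6.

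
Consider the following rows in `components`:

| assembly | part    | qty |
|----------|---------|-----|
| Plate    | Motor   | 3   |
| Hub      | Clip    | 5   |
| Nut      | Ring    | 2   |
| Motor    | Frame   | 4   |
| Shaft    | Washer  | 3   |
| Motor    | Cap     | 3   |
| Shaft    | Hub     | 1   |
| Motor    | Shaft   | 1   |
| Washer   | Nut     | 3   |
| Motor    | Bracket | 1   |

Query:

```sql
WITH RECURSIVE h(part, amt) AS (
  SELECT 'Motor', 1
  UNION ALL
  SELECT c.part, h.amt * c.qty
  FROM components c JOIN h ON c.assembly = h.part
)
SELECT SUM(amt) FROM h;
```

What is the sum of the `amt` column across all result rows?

46

Base: (Motor, amt=1).
Iteration 1: components of {Motor} -> Bracket = 1*1 = 1, Cap = 1*3 = 3, Frame = 1*4 = 4, Shaft = 1*1 = 1.
Iteration 2: components of {Bracket,Cap,Frame,Shaft} -> Hub = 1*1 = 1, Washer = 1*3 = 3.
Iteration 3: components of {Hub,Washer} -> Clip = 1*5 = 5, Nut = 3*3 = 9.
Iteration 4: components of {Clip,Nut} -> Ring = 9*2 = 18.
Iteration 5: no further components; recursion stops.
SUM(amt) = 1 + 1 + 4 + 1 + 3 + 3 + 1 + 9 + 5 + 18 = 46.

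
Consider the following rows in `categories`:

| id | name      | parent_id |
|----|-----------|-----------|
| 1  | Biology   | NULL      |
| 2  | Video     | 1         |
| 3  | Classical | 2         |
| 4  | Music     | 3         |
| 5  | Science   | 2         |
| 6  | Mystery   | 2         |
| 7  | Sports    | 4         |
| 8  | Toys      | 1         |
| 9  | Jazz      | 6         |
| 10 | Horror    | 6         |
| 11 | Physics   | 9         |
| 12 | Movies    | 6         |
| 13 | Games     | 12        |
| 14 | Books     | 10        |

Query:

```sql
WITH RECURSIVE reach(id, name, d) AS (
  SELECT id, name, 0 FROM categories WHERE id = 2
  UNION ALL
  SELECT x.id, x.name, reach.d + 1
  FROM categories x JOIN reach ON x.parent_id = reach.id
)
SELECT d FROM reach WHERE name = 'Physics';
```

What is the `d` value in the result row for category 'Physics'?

Base: id=2 (Video) at d 0.
Iteration 1: rows with parent_id in {2} -> Classical (id 3, d 1), Science (id 5, d 1), Mystery (id 6, d 1).
Iteration 2: rows with parent_id in {3,5,6} -> Music (id 4, d 2), Jazz (id 9, d 2), Horror (id 10, d 2), Movies (id 12, d 2).
Iteration 3: rows with parent_id in {4,9,10,12} -> Sports (id 7, d 3), Physics (id 11, d 3), Games (id 13, d 3), Books (id 14, d 3).
Iteration 4: no rows with parent_id in {7,11,13,14}; recursion stops.

3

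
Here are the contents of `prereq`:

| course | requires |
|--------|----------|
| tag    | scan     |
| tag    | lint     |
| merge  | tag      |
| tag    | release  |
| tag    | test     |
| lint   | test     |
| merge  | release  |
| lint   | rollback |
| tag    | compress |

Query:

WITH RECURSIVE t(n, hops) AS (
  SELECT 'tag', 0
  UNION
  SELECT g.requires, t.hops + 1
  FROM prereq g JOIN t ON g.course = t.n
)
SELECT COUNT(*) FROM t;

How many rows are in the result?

Base: (tag, hops=0).
Iteration 1: edges from {tag} -> (compress, hops=1), (lint, hops=1), (release, hops=1), (scan, hops=1), (test, hops=1).
Iteration 2: edges from {compress,lint,release,scan,test} -> (rollback, hops=2), (test, hops=2).
Iteration 3: no outgoing edges from {rollback,test}; recursion stops.
Total rows emitted: 8.

8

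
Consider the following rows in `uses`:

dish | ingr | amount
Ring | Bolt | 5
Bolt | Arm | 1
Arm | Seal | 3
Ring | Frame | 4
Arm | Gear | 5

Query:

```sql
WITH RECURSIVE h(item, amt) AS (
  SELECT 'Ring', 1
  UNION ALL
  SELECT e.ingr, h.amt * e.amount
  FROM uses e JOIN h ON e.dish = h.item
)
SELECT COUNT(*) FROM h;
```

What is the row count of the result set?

6

Base: (Ring, amt=1).
Iteration 1: components of {Ring} -> Bolt = 1*5 = 5, Frame = 1*4 = 4.
Iteration 2: components of {Bolt,Frame} -> Arm = 5*1 = 5.
Iteration 3: components of {Arm} -> Gear = 5*5 = 25, Seal = 5*3 = 15.
Iteration 4: no further components; recursion stops.
Total rows emitted: 6.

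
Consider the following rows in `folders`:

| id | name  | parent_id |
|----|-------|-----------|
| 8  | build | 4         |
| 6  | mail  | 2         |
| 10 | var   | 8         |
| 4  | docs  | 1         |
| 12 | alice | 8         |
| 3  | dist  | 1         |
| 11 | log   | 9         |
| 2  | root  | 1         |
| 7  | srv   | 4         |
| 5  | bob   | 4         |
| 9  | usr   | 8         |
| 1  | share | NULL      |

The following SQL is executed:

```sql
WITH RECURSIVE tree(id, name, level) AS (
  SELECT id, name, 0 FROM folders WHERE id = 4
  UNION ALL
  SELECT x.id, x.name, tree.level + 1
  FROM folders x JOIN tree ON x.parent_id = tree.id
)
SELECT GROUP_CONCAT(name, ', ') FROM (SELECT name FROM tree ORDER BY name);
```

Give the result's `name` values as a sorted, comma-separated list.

Base: id=4 (docs) at level 0.
Iteration 1: rows with parent_id in {4} -> bob (id 5, level 1), srv (id 7, level 1), build (id 8, level 1).
Iteration 2: rows with parent_id in {5,7,8} -> usr (id 9, level 2), var (id 10, level 2), alice (id 12, level 2).
Iteration 3: rows with parent_id in {9,10,12} -> log (id 11, level 3).
Iteration 4: no rows with parent_id in {11}; recursion stops.

alice, bob, build, docs, log, srv, usr, var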